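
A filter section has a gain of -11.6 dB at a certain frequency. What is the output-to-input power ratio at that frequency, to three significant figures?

Power ratio = 10^(dB/10).
10^(-11.6/10) = 10^(-1.160) = 0.0692.

0.0692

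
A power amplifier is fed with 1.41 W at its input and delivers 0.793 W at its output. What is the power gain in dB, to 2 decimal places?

-2.50 dB

For a power ratio, dB = 10·log₁₀(P₂/P₁).
10·log₁₀(0.793/1.41) = 10·log₁₀(0.5624) = -2.50 dB.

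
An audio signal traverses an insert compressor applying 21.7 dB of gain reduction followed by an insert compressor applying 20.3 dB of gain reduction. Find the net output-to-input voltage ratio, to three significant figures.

0.00794

Net gain = (−21.7) + (−20.3) = -42.0 dB.
Voltage ratio = 10^(-42.0/20) = 0.00794.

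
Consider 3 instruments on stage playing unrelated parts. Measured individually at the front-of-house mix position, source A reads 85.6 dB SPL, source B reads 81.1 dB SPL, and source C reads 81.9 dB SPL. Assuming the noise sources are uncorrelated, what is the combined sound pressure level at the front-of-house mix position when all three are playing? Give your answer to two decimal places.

Incoherent sources sum as intensities:
L_total = 10·log₁₀(10^(85.6/10) + 10^(81.1/10) + 10^(81.9/10)) = 10·log₁₀(646800000) = 88.11 dB SPL.

88.11 dB SPL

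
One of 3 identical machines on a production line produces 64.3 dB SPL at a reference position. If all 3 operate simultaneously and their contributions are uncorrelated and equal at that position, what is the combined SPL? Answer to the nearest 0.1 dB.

3 equal incoherent sources raise the level by 10·log₁₀(3) = 4.77 dB.
L_total = 64.3 + 4.77 = 69.1 dB SPL.

69.1 dB SPL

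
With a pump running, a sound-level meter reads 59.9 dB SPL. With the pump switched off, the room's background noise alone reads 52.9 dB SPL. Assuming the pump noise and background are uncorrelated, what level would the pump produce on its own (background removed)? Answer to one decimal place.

Remove the background by subtracting linear intensities:
L_src = 10·log₁₀(10^(59.9/10) − 10^(52.9/10)) = 10·log₁₀(782300) = 58.9 dB SPL.

58.9 dB SPL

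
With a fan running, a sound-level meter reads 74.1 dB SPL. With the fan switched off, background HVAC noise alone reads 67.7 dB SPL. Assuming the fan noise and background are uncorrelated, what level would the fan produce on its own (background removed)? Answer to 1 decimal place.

Remove the background by subtracting linear intensities:
L_src = 10·log₁₀(10^(74.1/10) − 10^(67.7/10)) = 10·log₁₀(19820000) = 73.0 dB SPL.

73.0 dB SPL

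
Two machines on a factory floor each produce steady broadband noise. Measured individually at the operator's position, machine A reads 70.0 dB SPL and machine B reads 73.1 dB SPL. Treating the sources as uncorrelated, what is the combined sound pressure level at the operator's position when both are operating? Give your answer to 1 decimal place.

74.8 dB SPL

Incoherent sources sum as intensities:
L_total = 10·log₁₀(10^(70.0/10) + 10^(73.1/10)) = 10·log₁₀(30420000) = 74.8 dB SPL.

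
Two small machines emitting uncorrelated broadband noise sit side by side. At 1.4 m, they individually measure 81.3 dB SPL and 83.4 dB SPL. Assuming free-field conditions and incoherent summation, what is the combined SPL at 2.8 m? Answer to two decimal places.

Combined at 1.4 m: 10·log₁₀(10^(81.3/10)+10^(83.4/10)) = 85.486 dB SPL.
Then apply −20·log₁₀(2.8/1.4) = -6.021 dB → 79.47 dB SPL.

79.47 dB SPL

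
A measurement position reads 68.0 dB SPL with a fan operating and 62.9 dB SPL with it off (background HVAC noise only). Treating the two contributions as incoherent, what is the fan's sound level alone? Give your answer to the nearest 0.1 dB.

Subtract intensities: L_src = 10·log₁₀(10^(L_total/10) − 10^(L_bg/10)).
L_src = 10·log₁₀(10^(68.0/10) − 10^(62.9/10)) = 10·log₁₀(4360000) = 66.4 dB SPL.

66.4 dB SPL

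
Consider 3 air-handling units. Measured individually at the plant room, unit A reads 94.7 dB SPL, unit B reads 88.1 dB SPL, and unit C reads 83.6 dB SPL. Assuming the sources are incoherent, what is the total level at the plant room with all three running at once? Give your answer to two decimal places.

Incoherent sources sum as intensities:
L_total = 10·log₁₀(10^(94.7/10) + 10^(88.1/10) + 10^(83.6/10)) = 10·log₁₀(3826000000) = 95.83 dB SPL.

95.83 dB SPL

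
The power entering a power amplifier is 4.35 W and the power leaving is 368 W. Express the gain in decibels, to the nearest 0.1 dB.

19.3 dB

Power is a power quantity, so gain = 10·log₁₀(P_out/P_in).
10·log₁₀(368/4.35) = 10·log₁₀(84.60) = 19.3 dB.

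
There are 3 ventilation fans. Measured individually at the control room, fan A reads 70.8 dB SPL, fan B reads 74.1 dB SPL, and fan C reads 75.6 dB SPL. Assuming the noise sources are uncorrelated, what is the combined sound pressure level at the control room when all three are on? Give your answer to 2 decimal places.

Incoherent sources sum as intensities:
L_total = 10·log₁₀(10^(70.8/10) + 10^(74.1/10) + 10^(75.6/10)) = 10·log₁₀(74030000) = 78.69 dB SPL.

78.69 dB SPL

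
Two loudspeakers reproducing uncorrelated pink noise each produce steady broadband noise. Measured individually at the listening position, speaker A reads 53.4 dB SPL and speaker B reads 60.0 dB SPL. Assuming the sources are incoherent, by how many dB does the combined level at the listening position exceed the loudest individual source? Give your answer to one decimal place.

0.9 dB

Add the sources as powers (linear), then convert back to dB:
L_total = 10·log₁₀(10^(53.4/10) + 10^(60.0/10)) = 60.86 dB SPL.
Excess over the loudest (60.0 dB): 60.86 − 60.0 = 0.9 dB.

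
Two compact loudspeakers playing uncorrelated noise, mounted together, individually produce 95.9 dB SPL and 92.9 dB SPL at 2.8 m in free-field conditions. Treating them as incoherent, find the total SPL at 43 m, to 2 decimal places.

Combined at 2.8 m: 10·log₁₀(10^(95.9/10)+10^(92.9/10)) = 97.664 dB SPL.
Then apply −20·log₁₀(43/2.8) = -23.726 dB → 73.94 dB SPL.

73.94 dB SPL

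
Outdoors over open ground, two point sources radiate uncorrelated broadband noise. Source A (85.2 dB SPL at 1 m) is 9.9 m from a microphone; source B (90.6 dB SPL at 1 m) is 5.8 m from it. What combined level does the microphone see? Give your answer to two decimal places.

At the listener: L_A = 85.2 − 20·log₁₀(9.9) = 65.287 dB; L_B = 90.6 − 20·log₁₀(5.8) = 75.331 dB.
Combined: 10·log₁₀(10^(65.287/10)+10^(75.331/10)) = 75.74 dB SPL.

75.74 dB SPL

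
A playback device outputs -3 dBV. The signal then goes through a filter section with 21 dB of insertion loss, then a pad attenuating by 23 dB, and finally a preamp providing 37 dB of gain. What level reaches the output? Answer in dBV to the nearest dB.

Cascaded gains and losses add directly in dB.
-3 − 21 − 23 + 37 = -10 dBV.

-10 dBV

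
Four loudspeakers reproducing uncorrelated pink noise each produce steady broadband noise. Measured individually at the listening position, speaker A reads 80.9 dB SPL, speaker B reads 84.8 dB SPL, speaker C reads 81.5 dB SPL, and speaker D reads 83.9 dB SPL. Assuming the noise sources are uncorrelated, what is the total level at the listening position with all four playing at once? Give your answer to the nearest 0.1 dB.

89.1 dB SPL

Add the sources as powers (linear), then convert back to dB:
L_total = 10·log₁₀(10^(80.9/10) + 10^(84.8/10) + 10^(81.5/10) + 10^(83.9/10)) = 10·log₁₀(811700000) = 89.1 dB SPL.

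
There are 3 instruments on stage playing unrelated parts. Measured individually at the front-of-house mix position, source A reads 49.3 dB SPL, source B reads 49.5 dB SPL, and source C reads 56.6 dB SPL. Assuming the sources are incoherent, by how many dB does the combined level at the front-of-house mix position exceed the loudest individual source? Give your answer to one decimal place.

Add the sources as powers (linear), then convert back to dB:
L_total = 10·log₁₀(10^(49.3/10) + 10^(49.5/10) + 10^(56.6/10)) = 58.00 dB SPL.
Excess over the loudest (56.6 dB): 58.00 − 56.6 = 1.4 dB.

1.4 dB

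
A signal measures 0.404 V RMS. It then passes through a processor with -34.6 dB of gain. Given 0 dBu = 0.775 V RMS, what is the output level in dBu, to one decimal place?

-40.3 dBu

Input level: 20·log₁₀(0.404/0.775) = -5.66 dBu.
Output: -5.66 − 34.6 = -40.3 dBu.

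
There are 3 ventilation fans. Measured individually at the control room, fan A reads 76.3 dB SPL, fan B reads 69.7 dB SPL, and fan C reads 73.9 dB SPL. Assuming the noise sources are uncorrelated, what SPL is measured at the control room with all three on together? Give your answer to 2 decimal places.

78.84 dB SPL

Incoherent sources sum as intensities:
L_total = 10·log₁₀(10^(76.3/10) + 10^(69.7/10) + 10^(73.9/10)) = 10·log₁₀(76540000) = 78.84 dB SPL.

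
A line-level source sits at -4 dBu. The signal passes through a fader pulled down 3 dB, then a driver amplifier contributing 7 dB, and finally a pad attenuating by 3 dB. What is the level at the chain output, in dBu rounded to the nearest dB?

Gain stages sum in dB:
-4 − 3 + 7 − 3 = -3 dBu.

-3 dBu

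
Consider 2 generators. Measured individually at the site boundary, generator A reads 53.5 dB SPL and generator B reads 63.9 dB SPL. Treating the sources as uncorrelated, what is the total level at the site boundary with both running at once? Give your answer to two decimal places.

Add the sources as powers (linear), then convert back to dB:
L_total = 10·log₁₀(10^(53.5/10) + 10^(63.9/10)) = 10·log₁₀(2679000) = 64.28 dB SPL.

64.28 dB SPL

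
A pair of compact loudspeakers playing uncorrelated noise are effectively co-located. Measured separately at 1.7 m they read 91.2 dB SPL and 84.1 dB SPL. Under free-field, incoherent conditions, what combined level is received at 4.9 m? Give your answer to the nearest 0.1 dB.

82.8 dB SPL

Combined at 1.7 m: 10·log₁₀(10^(91.2/10)+10^(84.1/10)) = 91.97 dB SPL.
Then apply −20·log₁₀(4.9/1.7) = -9.19 dB → 82.8 dB SPL.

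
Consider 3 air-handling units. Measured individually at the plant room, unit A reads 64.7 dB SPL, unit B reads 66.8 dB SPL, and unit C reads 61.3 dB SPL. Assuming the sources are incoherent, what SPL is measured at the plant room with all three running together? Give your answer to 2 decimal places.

69.58 dB SPL

Incoherent sources sum as intensities:
L_total = 10·log₁₀(10^(64.7/10) + 10^(66.8/10) + 10^(61.3/10)) = 10·log₁₀(9086000) = 69.58 dB SPL.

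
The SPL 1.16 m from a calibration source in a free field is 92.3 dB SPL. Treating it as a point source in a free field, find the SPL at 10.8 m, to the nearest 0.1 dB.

Inverse-square spreading gives ΔL = −20·log₁₀(d₂/d₁).
ΔL = −20·log₁₀(10.8/1.16) = -19.38 dB, so L₂ = 92.3 + (-19.38) = 72.9 dB SPL.

72.9 dB SPL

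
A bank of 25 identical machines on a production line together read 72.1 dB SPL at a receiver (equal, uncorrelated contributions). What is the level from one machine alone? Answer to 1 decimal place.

58.1 dB SPL

25 equal incoherent sources add 10·log₁₀(25) = 13.98 dB over one source.
L_one = 72.1 − 13.98 = 58.1 dB SPL.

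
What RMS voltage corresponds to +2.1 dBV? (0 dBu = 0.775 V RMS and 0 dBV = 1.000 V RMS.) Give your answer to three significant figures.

V = 1.000 V × 10^(+2.1/20).
= 1.000 × 1.274 = 1.27 V.

1.27 V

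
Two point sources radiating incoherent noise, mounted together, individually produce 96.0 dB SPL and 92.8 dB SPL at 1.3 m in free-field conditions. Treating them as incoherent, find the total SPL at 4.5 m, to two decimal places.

Combined at 1.3 m: 10·log₁₀(10^(96.0/10)+10^(92.8/10)) = 97.699 dB SPL.
Then apply −20·log₁₀(4.5/1.3) = -10.785 dB → 86.91 dB SPL.

86.91 dB SPL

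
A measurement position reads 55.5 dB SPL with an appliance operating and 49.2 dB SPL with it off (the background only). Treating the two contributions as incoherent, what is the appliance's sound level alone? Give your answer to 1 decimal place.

Background correction is a power subtraction:
L_src = 10·log₁₀(10^(55.5/10) − 10^(49.2/10)) = 10·log₁₀(271600) = 54.3 dB SPL.

54.3 dB SPL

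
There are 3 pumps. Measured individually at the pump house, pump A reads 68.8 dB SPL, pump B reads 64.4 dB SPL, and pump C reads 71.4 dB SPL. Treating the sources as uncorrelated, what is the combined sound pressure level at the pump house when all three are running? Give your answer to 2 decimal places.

Uncorrelated sources add in intensity (power), not in dB.
L_total = 10·log₁₀(10^(68.8/10) + 10^(64.4/10) + 10^(71.4/10)) = 10·log₁₀(24140000) = 73.83 dB SPL.

73.83 dB SPL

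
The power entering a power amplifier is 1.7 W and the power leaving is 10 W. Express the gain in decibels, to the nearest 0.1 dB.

Power ratio → dB uses the 10·log₁₀ form:
10·log₁₀(10/1.7) = 10·log₁₀(5.882) = 7.7 dB.

7.7 dB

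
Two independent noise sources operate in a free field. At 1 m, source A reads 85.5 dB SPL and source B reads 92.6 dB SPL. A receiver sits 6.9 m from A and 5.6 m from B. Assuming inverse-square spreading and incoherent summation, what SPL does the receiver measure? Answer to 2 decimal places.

At the listener: L_A = 85.5 − 20·log₁₀(6.9) = 68.723 dB; L_B = 92.6 − 20·log₁₀(5.6) = 77.636 dB.
Combined: 10·log₁₀(10^(68.723/10)+10^(77.636/10)) = 78.16 dB SPL.

78.16 dB SPL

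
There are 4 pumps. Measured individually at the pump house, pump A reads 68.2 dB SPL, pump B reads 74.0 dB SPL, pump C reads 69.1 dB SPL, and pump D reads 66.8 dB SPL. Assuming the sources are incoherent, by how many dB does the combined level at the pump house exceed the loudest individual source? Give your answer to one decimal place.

2.5 dB

Add the sources as powers (linear), then convert back to dB:
L_total = 10·log₁₀(10^(68.2/10) + 10^(74.0/10) + 10^(69.1/10) + 10^(66.8/10)) = 76.50 dB SPL.
Excess over the loudest (74.0 dB): 76.50 − 74.0 = 2.5 dB.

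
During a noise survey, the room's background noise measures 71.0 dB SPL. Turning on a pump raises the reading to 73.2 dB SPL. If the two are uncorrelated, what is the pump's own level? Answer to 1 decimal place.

Subtract intensities: L_src = 10·log₁₀(10^(L_total/10) − 10^(L_bg/10)).
L_src = 10·log₁₀(10^(73.2/10) − 10^(71.0/10)) = 10·log₁₀(8304000) = 69.2 dB SPL.

69.2 dB SPL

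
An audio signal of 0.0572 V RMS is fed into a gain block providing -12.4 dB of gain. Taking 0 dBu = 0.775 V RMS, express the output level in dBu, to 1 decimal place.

Input level: 20·log₁₀(0.0572/0.775) = -22.64 dBu.
Output: -22.64 − 12.4 = -35.0 dBu.

-35.0 dBu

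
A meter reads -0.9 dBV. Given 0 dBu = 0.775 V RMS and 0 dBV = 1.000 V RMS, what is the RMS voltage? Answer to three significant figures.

0.902 V

V = 1.000 V × 10^(-0.9/20).
= 1.000 × 0.9016 = 0.902 V.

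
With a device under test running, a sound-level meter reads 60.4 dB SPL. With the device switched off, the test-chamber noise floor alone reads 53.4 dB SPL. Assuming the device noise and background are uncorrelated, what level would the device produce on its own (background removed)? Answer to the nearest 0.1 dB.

59.4 dB SPL

Remove the background by subtracting linear intensities:
L_src = 10·log₁₀(10^(60.4/10) − 10^(53.4/10)) = 10·log₁₀(877700) = 59.4 dB SPL.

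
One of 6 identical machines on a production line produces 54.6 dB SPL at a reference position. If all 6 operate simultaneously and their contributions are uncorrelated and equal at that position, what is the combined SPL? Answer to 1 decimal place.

62.4 dB SPL

6 equal incoherent sources raise the level by 10·log₁₀(6) = 7.78 dB.
L_total = 54.6 + 7.78 = 62.4 dB SPL.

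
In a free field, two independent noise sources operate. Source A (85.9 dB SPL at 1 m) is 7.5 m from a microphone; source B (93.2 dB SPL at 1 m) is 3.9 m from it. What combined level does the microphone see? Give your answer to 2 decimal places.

81.59 dB SPL

At the listener: L_A = 85.9 − 20·log₁₀(7.5) = 68.399 dB; L_B = 93.2 − 20·log₁₀(3.9) = 81.379 dB.
Combined: 10·log₁₀(10^(68.399/10)+10^(81.379/10)) = 81.59 dB SPL.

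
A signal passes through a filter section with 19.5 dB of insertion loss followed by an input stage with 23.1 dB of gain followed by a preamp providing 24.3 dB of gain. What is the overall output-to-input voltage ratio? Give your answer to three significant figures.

24.8

Net gain = (−19.5) + 23.1 + 24.3 = 27.9 dB.
Voltage ratio = 10^(27.9/20) = 24.8.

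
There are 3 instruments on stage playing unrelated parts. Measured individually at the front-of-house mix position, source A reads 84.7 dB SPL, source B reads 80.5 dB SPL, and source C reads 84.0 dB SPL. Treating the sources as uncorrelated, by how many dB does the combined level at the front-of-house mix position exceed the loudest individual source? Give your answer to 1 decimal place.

Add the sources as powers (linear), then convert back to dB:
L_total = 10·log₁₀(10^(84.7/10) + 10^(80.5/10) + 10^(84.0/10)) = 88.19 dB SPL.
Excess over the loudest (84.7 dB): 88.19 − 84.7 = 3.5 dB.

3.5 dB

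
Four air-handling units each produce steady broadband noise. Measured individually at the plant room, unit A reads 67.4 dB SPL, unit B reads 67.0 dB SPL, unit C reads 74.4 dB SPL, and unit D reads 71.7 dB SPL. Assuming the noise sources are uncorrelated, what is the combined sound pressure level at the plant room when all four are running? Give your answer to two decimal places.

77.23 dB SPL

Uncorrelated sources add in intensity (power), not in dB.
L_total = 10·log₁₀(10^(67.4/10) + 10^(67.0/10) + 10^(74.4/10) + 10^(71.7/10)) = 10·log₁₀(52840000) = 77.23 dB SPL.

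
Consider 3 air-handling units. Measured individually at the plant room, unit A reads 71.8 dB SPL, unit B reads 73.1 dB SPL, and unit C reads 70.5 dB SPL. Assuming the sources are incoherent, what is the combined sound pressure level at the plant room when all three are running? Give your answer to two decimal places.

Uncorrelated sources add in intensity (power), not in dB.
L_total = 10·log₁₀(10^(71.8/10) + 10^(73.1/10) + 10^(70.5/10)) = 10·log₁₀(46770000) = 76.70 dB SPL.

76.70 dB SPL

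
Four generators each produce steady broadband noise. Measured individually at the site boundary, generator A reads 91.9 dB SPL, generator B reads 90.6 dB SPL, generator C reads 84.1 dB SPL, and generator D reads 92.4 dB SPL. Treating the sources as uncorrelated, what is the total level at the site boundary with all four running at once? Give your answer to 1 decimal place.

Incoherent sources sum as intensities:
L_total = 10·log₁₀(10^(91.9/10) + 10^(90.6/10) + 10^(84.1/10) + 10^(92.4/10)) = 10·log₁₀(4692000000) = 96.7 dB SPL.

96.7 dB SPL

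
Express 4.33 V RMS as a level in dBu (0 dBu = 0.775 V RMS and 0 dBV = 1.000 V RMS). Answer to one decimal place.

+14.9 dBu

dBu = 20·log₁₀(V / 0.775 V).
20·log₁₀(4.33/0.775) = +14.9 dBu.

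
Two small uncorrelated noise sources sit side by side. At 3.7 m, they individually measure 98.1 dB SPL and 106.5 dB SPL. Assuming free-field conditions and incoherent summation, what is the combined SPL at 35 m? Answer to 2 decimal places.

87.57 dB SPL

Combined at 3.7 m: 10·log₁₀(10^(98.1/10)+10^(106.5/10)) = 107.086 dB SPL.
Then apply −20·log₁₀(35/3.7) = -19.517 dB → 87.57 dB SPL.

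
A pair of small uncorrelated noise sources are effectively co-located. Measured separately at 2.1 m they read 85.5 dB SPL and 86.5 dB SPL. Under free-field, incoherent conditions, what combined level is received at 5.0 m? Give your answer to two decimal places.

81.50 dB SPL

Combined at 2.1 m: 10·log₁₀(10^(85.5/10)+10^(86.5/10)) = 89.039 dB SPL.
Then apply −20·log₁₀(5.0/2.1) = -7.535 dB → 81.50 dB SPL.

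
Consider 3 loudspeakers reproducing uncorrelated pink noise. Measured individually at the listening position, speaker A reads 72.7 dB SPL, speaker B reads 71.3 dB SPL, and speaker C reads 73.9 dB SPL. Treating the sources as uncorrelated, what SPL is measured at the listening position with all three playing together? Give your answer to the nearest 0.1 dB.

77.5 dB SPL

Incoherent sources sum as intensities:
L_total = 10·log₁₀(10^(72.7/10) + 10^(71.3/10) + 10^(73.9/10)) = 10·log₁₀(56660000) = 77.5 dB SPL.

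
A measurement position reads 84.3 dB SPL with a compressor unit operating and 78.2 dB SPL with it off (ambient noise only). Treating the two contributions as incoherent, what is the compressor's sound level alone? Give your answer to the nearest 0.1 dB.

83.1 dB SPL

Subtract intensities: L_src = 10·log₁₀(10^(L_total/10) − 10^(L_bg/10)).
L_src = 10·log₁₀(10^(84.3/10) − 10^(78.2/10)) = 10·log₁₀(203100000) = 83.1 dB SPL.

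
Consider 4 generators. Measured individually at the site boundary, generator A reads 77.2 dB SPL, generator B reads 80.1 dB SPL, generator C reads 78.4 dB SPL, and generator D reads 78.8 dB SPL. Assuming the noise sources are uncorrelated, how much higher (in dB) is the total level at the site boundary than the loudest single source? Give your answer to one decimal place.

Incoherent sources sum as intensities:
L_total = 10·log₁₀(10^(77.2/10) + 10^(80.1/10) + 10^(78.4/10) + 10^(78.8/10)) = 84.77 dB SPL.
Excess over the loudest (80.1 dB): 84.77 − 80.1 = 4.7 dB.

4.7 dB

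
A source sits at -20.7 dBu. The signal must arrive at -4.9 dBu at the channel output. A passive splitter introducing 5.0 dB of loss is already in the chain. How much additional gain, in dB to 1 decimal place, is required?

The required make-up gain is the shortfall in the dB sum.
G = -4.9 − (-20.7) + 5.0 = 20.8 dB.

20.8 dB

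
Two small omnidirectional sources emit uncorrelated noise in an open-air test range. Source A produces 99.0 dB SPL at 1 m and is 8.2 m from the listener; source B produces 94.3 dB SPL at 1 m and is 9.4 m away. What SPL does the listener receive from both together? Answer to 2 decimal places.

At the listener: L_A = 99.0 − 20·log₁₀(8.2) = 80.724 dB; L_B = 94.3 − 20·log₁₀(9.4) = 74.837 dB.
Combined: 10·log₁₀(10^(80.724/10)+10^(74.837/10)) = 81.72 dB SPL.

81.72 dB SPL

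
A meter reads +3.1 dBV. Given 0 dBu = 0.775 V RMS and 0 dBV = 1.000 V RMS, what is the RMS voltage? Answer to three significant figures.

V = 1.000 V × 10^(+3.1/20).
= 1.000 × 1.429 = 1.43 V.

1.43 V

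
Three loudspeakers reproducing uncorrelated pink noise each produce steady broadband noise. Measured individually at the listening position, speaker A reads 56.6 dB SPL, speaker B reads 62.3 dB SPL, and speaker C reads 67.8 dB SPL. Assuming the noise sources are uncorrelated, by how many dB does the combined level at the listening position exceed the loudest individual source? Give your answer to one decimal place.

Incoherent sources sum as intensities:
L_total = 10·log₁₀(10^(56.6/10) + 10^(62.3/10) + 10^(67.8/10)) = 69.13 dB SPL.
Excess over the loudest (67.8 dB): 69.13 − 67.8 = 1.3 dB.

1.3 dB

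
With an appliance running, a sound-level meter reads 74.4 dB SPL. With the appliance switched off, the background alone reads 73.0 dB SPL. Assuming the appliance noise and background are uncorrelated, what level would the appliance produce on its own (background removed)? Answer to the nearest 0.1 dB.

68.8 dB SPL

Remove the background by subtracting linear intensities:
L_src = 10·log₁₀(10^(74.4/10) − 10^(73.0/10)) = 10·log₁₀(7590000) = 68.8 dB SPL.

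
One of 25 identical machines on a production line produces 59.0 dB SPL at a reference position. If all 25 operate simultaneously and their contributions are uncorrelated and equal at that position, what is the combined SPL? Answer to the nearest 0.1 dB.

73.0 dB SPL

25 equal incoherent sources raise the level by 10·log₁₀(25) = 13.98 dB.
L_total = 59.0 + 13.98 = 73.0 dB SPL.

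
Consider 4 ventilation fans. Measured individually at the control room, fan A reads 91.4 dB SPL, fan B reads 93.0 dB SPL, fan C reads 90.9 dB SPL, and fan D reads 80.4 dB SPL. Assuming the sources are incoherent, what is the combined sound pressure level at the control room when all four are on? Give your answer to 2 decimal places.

Uncorrelated sources add in intensity (power), not in dB.
L_total = 10·log₁₀(10^(91.4/10) + 10^(93.0/10) + 10^(90.9/10) + 10^(80.4/10)) = 10·log₁₀(4716000000) = 96.74 dB SPL.

96.74 dB SPL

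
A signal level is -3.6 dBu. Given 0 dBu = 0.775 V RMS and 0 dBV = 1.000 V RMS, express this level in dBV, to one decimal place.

-5.8 dBV

The offset between the scales is 20·log₁₀(0.775/1.000) = −2.214 dB.
So dBV = -3.6 − 2.214 = -5.8 dBV.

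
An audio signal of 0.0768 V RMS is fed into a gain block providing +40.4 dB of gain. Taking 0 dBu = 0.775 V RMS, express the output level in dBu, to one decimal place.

+20.3 dBu

Input level: 20·log₁₀(0.0768/0.775) = -20.08 dBu.
Output: -20.08 + 40.4 = +20.3 dBu.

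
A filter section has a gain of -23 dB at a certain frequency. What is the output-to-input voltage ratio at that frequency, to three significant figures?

Voltage ratio = 10^(dB/20).
10^(-23/20) = 10^(-1.150) = 0.0708.

0.0708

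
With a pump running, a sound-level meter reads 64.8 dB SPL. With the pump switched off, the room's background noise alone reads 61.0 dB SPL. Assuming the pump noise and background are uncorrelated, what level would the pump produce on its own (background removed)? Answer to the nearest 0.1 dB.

62.5 dB SPL

Background correction is a power subtraction:
L_src = 10·log₁₀(10^(64.8/10) − 10^(61.0/10)) = 10·log₁₀(1761000) = 62.5 dB SPL.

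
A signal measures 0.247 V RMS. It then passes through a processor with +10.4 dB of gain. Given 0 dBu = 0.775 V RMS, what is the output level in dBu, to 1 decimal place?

+0.5 dBu

Input level: 20·log₁₀(0.247/0.775) = -9.93 dBu.
Output: -9.93 + 10.4 = +0.5 dBu.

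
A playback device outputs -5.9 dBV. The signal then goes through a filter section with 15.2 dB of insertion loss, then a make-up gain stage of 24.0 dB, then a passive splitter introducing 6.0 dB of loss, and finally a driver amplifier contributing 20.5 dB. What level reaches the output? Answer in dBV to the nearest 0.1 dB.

+17.4 dBV

Cascaded gains and losses add directly in dB.
-5.9 − 15.2 + 24.0 − 6.0 + 20.5 = +17.4 dBV.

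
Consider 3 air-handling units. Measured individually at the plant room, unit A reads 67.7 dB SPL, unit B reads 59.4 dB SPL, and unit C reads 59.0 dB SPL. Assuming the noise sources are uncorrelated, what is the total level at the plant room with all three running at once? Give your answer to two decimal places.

68.78 dB SPL

Add the sources as powers (linear), then convert back to dB:
L_total = 10·log₁₀(10^(67.7/10) + 10^(59.4/10) + 10^(59.0/10)) = 10·log₁₀(7554000) = 68.78 dB SPL.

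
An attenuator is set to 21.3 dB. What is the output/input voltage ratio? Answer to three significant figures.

0.0861

Voltage ratio = 10^(dB/20).
10^(-21.3/20) = 10^(-1.065) = 0.0861.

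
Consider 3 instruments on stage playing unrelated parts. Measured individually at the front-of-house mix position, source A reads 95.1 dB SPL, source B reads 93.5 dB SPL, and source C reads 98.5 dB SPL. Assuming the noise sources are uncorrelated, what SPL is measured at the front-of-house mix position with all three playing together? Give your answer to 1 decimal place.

101.0 dB SPL

Incoherent sources sum as intensities:
L_total = 10·log₁₀(10^(95.1/10) + 10^(93.5/10) + 10^(98.5/10)) = 10·log₁₀(12554000000) = 101.0 dB SPL.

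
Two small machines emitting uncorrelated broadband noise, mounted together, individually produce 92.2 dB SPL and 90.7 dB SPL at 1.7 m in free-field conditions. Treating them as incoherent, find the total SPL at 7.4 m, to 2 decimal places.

Combined at 1.7 m: 10·log₁₀(10^(92.2/10)+10^(90.7/10)) = 94.525 dB SPL.
Then apply −20·log₁₀(7.4/1.7) = -12.776 dB → 81.75 dB SPL.

81.75 dB SPL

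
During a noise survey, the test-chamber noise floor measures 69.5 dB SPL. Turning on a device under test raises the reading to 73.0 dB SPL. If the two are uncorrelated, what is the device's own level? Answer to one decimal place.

Remove the background by subtracting linear intensities:
L_src = 10·log₁₀(10^(73.0/10) − 10^(69.5/10)) = 10·log₁₀(11040000) = 70.4 dB SPL.

70.4 dB SPL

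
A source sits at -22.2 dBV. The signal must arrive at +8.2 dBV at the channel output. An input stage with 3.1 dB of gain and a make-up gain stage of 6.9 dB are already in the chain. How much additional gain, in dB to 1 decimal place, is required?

The required make-up gain is the shortfall in the dB sum.
G = +8.2 − (-22.2) − 3.1 − 6.9 = 20.4 dB.

20.4 dB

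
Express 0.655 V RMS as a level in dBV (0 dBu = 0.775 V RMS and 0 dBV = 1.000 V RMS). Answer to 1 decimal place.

dBV = 20·log₁₀(V / 1.000 V).
20·log₁₀(0.655/1.000) = -3.7 dBV.

-3.7 dBV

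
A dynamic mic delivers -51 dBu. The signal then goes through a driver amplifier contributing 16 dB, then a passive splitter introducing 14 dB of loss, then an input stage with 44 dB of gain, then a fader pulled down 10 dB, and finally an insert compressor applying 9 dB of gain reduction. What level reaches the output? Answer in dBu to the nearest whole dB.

-24 dBu

In dB, series stages simply add:
-51 + 16 − 14 + 44 − 10 − 9 = -24 dBu.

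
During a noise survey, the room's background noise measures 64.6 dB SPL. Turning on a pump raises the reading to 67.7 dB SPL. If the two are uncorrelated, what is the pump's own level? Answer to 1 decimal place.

64.8 dB SPL

Remove the background by subtracting linear intensities:
L_src = 10·log₁₀(10^(67.7/10) − 10^(64.6/10)) = 10·log₁₀(3004000) = 64.8 dB SPL.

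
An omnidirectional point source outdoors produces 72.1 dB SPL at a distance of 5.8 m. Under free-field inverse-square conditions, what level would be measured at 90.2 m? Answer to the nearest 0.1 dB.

Inverse-square spreading gives ΔL = −20·log₁₀(d₂/d₁).
ΔL = −20·log₁₀(90.2/5.8) = -23.84 dB, so L₂ = 72.1 + (-23.84) = 48.3 dB SPL.

48.3 dB SPL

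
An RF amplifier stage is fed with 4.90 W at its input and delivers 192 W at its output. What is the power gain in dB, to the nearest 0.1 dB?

Power ratio → dB uses the 10·log₁₀ form:
10·log₁₀(192/4.90) = 10·log₁₀(39.18) = 15.9 dB.

15.9 dB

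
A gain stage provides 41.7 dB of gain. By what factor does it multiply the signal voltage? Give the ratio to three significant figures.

122

Voltage ratio = 10^(dB/20).
10^(41.7/20) = 10^(2.085) = 122.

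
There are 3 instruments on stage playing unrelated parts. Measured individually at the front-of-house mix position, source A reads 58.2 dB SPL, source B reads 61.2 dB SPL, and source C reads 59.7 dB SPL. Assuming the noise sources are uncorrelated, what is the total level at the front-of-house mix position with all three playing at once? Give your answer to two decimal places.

Incoherent sources sum as intensities:
L_total = 10·log₁₀(10^(58.2/10) + 10^(61.2/10) + 10^(59.7/10)) = 10·log₁₀(2912000) = 64.64 dB SPL.

64.64 dB SPL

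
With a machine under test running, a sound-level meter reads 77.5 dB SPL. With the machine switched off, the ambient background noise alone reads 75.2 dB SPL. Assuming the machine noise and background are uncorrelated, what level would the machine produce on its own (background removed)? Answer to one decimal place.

Remove the background by subtracting linear intensities:
L_src = 10·log₁₀(10^(77.5/10) − 10^(75.2/10)) = 10·log₁₀(23120000) = 73.6 dB SPL.

73.6 dB SPL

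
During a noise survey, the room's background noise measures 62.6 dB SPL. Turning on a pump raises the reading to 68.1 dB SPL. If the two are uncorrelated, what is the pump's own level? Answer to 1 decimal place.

66.7 dB SPL

Subtract intensities: L_src = 10·log₁₀(10^(L_total/10) − 10^(L_bg/10)).
L_src = 10·log₁₀(10^(68.1/10) − 10^(62.6/10)) = 10·log₁₀(4637000) = 66.7 dB SPL.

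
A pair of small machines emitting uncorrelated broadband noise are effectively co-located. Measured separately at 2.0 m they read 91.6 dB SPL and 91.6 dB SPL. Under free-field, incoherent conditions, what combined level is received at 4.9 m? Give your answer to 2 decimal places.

86.83 dB SPL

Combined at 2.0 m: 10·log₁₀(10^(91.6/10)+10^(91.6/10)) = 94.610 dB SPL.
Then apply −20·log₁₀(4.9/2.0) = -7.783 dB → 86.83 dB SPL.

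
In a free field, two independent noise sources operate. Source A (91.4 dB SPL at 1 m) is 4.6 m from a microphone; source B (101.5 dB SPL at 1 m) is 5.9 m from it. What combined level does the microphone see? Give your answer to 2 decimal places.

At the listener: L_A = 91.4 − 20·log₁₀(4.6) = 78.145 dB; L_B = 101.5 − 20·log₁₀(5.9) = 86.083 dB.
Combined: 10·log₁₀(10^(78.145/10)+10^(86.083/10)) = 86.73 dB SPL.

86.73 dB SPL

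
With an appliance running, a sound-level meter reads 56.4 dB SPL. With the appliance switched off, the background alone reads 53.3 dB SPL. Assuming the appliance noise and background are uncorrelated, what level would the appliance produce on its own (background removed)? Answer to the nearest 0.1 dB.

Remove the background by subtracting linear intensities:
L_src = 10·log₁₀(10^(56.4/10) − 10^(53.3/10)) = 10·log₁₀(222700) = 53.5 dB SPL.

53.5 dB SPL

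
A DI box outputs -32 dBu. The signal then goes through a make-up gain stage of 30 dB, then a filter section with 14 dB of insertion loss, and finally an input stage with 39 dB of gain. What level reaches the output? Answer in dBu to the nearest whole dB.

Gain stages sum in dB:
-32 + 30 − 14 + 39 = +23 dBu.

+23 dBu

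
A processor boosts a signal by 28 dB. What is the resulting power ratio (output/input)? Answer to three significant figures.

Power ratio = 10^(dB/10).
10^(28/10) = 10^(2.800) = 631.

631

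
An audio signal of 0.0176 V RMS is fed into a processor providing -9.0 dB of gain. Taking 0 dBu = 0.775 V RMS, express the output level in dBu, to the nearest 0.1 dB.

-41.9 dBu

Input level: 20·log₁₀(0.0176/0.775) = -32.88 dBu.
Output: -32.88 − 9.0 = -41.9 dBu.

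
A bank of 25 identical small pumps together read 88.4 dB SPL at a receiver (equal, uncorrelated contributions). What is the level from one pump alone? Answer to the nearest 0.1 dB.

74.4 dB SPL

25 equal incoherent sources add 10·log₁₀(25) = 13.98 dB over one source.
L_one = 88.4 − 13.98 = 74.4 dB SPL.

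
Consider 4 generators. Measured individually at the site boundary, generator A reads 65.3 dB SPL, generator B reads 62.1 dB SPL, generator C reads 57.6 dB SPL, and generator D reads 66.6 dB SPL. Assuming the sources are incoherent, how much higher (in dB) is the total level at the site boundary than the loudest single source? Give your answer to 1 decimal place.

Uncorrelated sources add in intensity (power), not in dB.
L_total = 10·log₁₀(10^(65.3/10) + 10^(62.1/10) + 10^(57.6/10) + 10^(66.6/10)) = 70.07 dB SPL.
Excess over the loudest (66.6 dB): 70.07 − 66.6 = 3.5 dB.

3.5 dB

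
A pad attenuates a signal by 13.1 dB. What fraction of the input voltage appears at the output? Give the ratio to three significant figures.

0.221

Voltage ratio = 10^(dB/20).
10^(-13.1/20) = 10^(-0.6550) = 0.221.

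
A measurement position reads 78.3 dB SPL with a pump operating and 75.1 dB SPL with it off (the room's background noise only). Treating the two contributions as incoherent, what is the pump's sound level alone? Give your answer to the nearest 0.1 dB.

75.5 dB SPL

Remove the background by subtracting linear intensities:
L_src = 10·log₁₀(10^(78.3/10) − 10^(75.1/10)) = 10·log₁₀(35250000) = 75.5 dB SPL.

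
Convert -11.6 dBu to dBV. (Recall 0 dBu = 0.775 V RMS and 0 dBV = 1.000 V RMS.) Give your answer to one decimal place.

-13.8 dBV

The offset between the scales is 20·log₁₀(0.775/1.000) = −2.214 dB.
So dBV = -11.6 − 2.214 = -13.8 dBV.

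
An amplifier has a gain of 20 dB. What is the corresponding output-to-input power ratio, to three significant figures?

Power ratio = 10^(dB/10).
10^(20/10) = 10^(2.000) = 100.

100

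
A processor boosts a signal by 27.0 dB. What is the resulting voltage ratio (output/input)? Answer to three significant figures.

Voltage ratio = 10^(dB/20).
10^(27.0/20) = 10^(1.350) = 22.4.

22.4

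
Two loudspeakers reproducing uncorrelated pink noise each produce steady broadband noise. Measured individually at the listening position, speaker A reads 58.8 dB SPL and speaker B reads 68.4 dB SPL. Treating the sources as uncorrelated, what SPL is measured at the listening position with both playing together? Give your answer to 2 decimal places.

Add the sources as powers (linear), then convert back to dB:
L_total = 10·log₁₀(10^(58.8/10) + 10^(68.4/10)) = 10·log₁₀(7677000) = 68.85 dB SPL.

68.85 dB SPL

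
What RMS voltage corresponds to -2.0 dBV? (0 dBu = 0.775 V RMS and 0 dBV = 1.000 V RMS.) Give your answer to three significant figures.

V = 1.000 V × 10^(-2.0/20).
= 1.000 × 0.7943 = 0.794 V.

0.794 V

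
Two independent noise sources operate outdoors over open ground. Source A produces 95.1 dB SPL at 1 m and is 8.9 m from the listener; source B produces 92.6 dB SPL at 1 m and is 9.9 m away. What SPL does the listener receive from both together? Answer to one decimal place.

77.7 dB SPL

At the listener: L_A = 95.1 − 20·log₁₀(8.9) = 76.11 dB; L_B = 92.6 − 20·log₁₀(9.9) = 72.69 dB.
Combined: 10·log₁₀(10^(76.11/10)+10^(72.69/10)) = 77.7 dB SPL.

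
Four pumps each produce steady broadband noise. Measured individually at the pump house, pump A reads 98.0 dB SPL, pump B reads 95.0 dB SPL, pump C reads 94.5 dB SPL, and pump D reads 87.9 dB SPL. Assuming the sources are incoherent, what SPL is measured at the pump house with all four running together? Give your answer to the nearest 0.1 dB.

101.1 dB SPL

Incoherent sources sum as intensities:
L_total = 10·log₁₀(10^(98.0/10) + 10^(95.0/10) + 10^(94.5/10) + 10^(87.9/10)) = 10·log₁₀(12907000000) = 101.1 dB SPL.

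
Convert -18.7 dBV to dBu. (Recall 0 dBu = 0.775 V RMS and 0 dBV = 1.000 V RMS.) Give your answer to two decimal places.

-16.49 dBu

The offset between the scales is 20·log₁₀(0.775/1.000) = −2.214 dB.
So dBu = -18.7 + 2.214 = -16.49 dBu.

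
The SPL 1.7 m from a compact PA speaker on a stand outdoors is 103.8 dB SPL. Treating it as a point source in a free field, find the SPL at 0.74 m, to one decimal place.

111.0 dB SPL

For a point source in a free field, ΔL = −20·log₁₀(d₂/d₁).
ΔL = −20·log₁₀(0.74/1.7) = 7.22 dB, so L₂ = 103.8 + (7.22) = 111.0 dB SPL.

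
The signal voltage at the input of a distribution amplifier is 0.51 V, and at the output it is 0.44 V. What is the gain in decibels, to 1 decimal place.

-1.3 dB

Voltage ratio → dB uses the 20·log₁₀ form:
20·log₁₀(0.44/0.51) = 20·log₁₀(0.8627) = -1.3 dB.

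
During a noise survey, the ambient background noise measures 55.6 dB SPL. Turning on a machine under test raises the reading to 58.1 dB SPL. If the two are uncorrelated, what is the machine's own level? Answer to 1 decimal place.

54.5 dB SPL

Remove the background by subtracting linear intensities:
L_src = 10·log₁₀(10^(58.1/10) − 10^(55.6/10)) = 10·log₁₀(282600) = 54.5 dB SPL.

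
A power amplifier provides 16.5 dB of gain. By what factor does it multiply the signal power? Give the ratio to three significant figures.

44.7

Power ratio = 10^(dB/10).
10^(16.5/10) = 10^(1.650) = 44.7.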